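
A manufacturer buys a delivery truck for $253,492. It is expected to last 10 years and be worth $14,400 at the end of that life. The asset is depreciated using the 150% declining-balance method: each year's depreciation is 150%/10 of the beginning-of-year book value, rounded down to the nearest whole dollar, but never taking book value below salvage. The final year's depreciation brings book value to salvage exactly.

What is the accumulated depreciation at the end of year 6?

Depreciable base = $253,492 − $14,400 = $239,092.
Year 1: ⌊$253,492 × 150%/10⌋ = $38,023. Book value $215,469.
Year 2: ⌊$215,469 × 150%/10⌋ = $32,320. Book value $183,149.
Year 3: ⌊$183,149 × 150%/10⌋ = $27,472. Book value $155,677.
Year 4: ⌊$155,677 × 150%/10⌋ = $23,351. Book value $132,326.
Year 5: ⌊$132,326 × 150%/10⌋ = $19,848. Book value $112,478.
Year 6: ⌊$112,478 × 150%/10⌋ = $16,871. Book value $95,607.
Accumulated through year 6 = $253,492 − $95,607 = $157,885.

$157,885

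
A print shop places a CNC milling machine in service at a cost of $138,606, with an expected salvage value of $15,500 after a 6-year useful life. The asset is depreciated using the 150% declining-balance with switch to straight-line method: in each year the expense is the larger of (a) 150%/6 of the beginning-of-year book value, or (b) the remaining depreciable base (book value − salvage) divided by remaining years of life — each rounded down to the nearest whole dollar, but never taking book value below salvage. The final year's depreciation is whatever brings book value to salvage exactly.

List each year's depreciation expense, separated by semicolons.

Depreciable base = $138,606 − $15,500 = $123,106.
Year 1: DB = ⌊$138,606 × 150%/6⌋ = $34,651; SL = ⌊$123,106/6⌋ = $20,517 → take DB $34,651. Book value $103,955.
Year 2: DB = ⌊$103,955 × 150%/6⌋ = $25,988; SL = ⌊$88,455/5⌋ = $17,691 → take DB $25,988. Book value $77,967.
Year 3: DB = ⌊$77,967 × 150%/6⌋ = $19,491; SL = ⌊$62,467/4⌋ = $15,616 → take DB $19,491. Book value $58,476.
Year 4: DB = ⌊$58,476 × 150%/6⌋ = $14,619; SL = ⌊$42,976/3⌋ = $14,325 → take DB $14,619. Book value $43,857.
Year 5: DB = ⌊$43,857 × 150%/6⌋ = $10,964; SL = ⌊$28,357/2⌋ = $14,178 → take SL $14,178. Book value $29,679.
Year 6 (final): $29,679 − $15,500 = $14,179. Book value $15,500.

$34,651; $25,988; $19,491; $14,619; $14,178; $14,179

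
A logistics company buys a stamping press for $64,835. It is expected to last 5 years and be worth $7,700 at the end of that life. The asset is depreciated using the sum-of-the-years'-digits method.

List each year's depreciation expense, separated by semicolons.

$19,045; $15,236; $11,427; $7,618; $3,809

Depreciable base = $64,835 − $7,700 = $57,135.
Sum of the years' digits = 5+4+3+2+1 = 15.
Year 1: $57,135 × 5/15 = $19,045. Book value $45,790.
Year 2: $57,135 × 4/15 = $15,236. Book value $30,554.
Year 3: $57,135 × 3/15 = $11,427. Book value $19,127.
Year 4: $57,135 × 2/15 = $7,618. Book value $11,509.
Year 5: $57,135 × 1/15 = $3,809. Book value $7,700.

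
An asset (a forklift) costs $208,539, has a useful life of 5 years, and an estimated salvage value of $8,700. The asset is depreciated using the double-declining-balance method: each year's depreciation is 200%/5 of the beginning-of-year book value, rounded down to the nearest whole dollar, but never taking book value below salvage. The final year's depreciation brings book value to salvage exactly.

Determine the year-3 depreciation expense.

$30,030

Depreciable base = $208,539 − $8,700 = $199,839.
Year 1: ⌊$208,539 × 200%/5⌋ = $83,415. Book value $125,124.
Year 2: ⌊$125,124 × 200%/5⌋ = $50,049. Book value $75,075.
Year 3: ⌊$75,075 × 200%/5⌋ = $30,030. Book value $45,045.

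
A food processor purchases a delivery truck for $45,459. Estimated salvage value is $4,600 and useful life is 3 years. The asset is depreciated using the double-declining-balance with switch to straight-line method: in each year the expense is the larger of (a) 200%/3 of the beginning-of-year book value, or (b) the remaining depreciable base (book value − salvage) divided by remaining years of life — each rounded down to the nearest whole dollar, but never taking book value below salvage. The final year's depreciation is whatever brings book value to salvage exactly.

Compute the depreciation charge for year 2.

$10,102

Depreciable base = $45,459 − $4,600 = $40,859.
Year 1: DB = ⌊$45,459 × 200%/3⌋ = $30,306; SL = ⌊$40,859/3⌋ = $13,619 → take DB $30,306. Book value $15,153.
Year 2: DB = ⌊$15,153 × 200%/3⌋ = $10,102; SL = ⌊$10,553/2⌋ = $5,276 → take DB $10,102. Book value $5,051.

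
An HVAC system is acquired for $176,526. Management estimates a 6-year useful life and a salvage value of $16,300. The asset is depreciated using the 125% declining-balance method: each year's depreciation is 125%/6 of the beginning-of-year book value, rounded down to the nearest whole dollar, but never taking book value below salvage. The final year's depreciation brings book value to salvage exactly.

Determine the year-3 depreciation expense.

$23,049

Depreciable base = $176,526 − $16,300 = $160,226.
Year 1: ⌊$176,526 × 125%/6⌋ = $36,776. Book value $139,750.
Year 2: ⌊$139,750 × 125%/6⌋ = $29,114. Book value $110,636.
Year 3: ⌊$110,636 × 125%/6⌋ = $23,049. Book value $87,587.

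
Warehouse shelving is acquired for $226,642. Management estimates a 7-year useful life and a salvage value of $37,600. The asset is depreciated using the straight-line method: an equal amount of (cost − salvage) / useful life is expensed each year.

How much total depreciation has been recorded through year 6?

Depreciable base = $226,642 − $37,600 = $189,042.
Annual expense = $189,042 / 7 = $27,006.
End of year 1: book value $199,636.
End of year 2: book value $172,630.
End of year 3: book value $145,624.
End of year 4: book value $118,618.
End of year 5: book value $91,612.
End of year 6: book value $64,606.
Accumulated through year 6 = $226,642 − $64,606 = $162,036.

$162,036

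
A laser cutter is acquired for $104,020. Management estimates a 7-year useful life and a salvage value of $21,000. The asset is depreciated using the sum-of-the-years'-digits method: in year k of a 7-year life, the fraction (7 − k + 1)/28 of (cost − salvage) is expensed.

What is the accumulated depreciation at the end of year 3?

$53,370

Depreciable base = $104,020 − $21,000 = $83,020.
Sum of the years' digits = 7+6+5+4+3+2+1 = 28.
Year 1: $83,020 × 7/28 = $20,755. Book value $83,265.
Year 2: $83,020 × 6/28 = $17,790. Book value $65,475.
Year 3: $83,020 × 5/28 = $14,825. Book value $50,650.
Accumulated through year 3 = $104,020 − $50,650 = $53,370.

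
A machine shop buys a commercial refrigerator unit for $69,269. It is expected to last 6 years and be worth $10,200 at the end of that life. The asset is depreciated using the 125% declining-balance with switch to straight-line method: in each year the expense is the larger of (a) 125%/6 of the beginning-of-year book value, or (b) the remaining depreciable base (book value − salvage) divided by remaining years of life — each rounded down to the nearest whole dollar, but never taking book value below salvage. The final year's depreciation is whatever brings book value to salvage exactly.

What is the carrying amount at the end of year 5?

$18,257

Depreciable base = $69,269 − $10,200 = $59,069.
Year 1: DB = ⌊$69,269 × 125%/6⌋ = $14,431; SL = ⌊$59,069/6⌋ = $9,844 → take DB $14,431. Book value $54,838.
Year 2: DB = ⌊$54,838 × 125%/6⌋ = $11,424; SL = ⌊$44,638/5⌋ = $8,927 → take DB $11,424. Book value $43,414.
Year 3: DB = ⌊$43,414 × 125%/6⌋ = $9,044; SL = ⌊$33,214/4⌋ = $8,303 → take DB $9,044. Book value $34,370.
Year 4: DB = ⌊$34,370 × 125%/6⌋ = $7,160; SL = ⌊$24,170/3⌋ = $8,056 → take SL $8,056. Book value $26,314.
Year 5: DB = ⌊$26,314 × 125%/6⌋ = $5,482; SL = ⌊$16,114/2⌋ = $8,057 → take SL $8,057. Book value $18,257.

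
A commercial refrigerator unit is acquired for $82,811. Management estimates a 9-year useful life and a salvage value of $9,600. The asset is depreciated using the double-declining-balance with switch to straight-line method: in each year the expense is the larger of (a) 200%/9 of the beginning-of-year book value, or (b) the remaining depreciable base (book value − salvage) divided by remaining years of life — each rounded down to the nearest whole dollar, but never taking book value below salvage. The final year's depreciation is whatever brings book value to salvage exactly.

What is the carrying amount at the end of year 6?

$18,334

Depreciable base = $82,811 − $9,600 = $73,211.
Year 1: DB = ⌊$82,811 × 200%/9⌋ = $18,402; SL = ⌊$73,211/9⌋ = $8,134 → take DB $18,402. Book value $64,409.
Year 2: DB = ⌊$64,409 × 200%/9⌋ = $14,313; SL = ⌊$54,809/8⌋ = $6,851 → take DB $14,313. Book value $50,096.
Year 3: DB = ⌊$50,096 × 200%/9⌋ = $11,132; SL = ⌊$40,496/7⌋ = $5,785 → take DB $11,132. Book value $38,964.
Year 4: DB = ⌊$38,964 × 200%/9⌋ = $8,658; SL = ⌊$29,364/6⌋ = $4,894 → take DB $8,658. Book value $30,306.
Year 5: DB = ⌊$30,306 × 200%/9⌋ = $6,734; SL = ⌊$20,706/5⌋ = $4,141 → take DB $6,734. Book value $23,572.
Year 6: DB = ⌊$23,572 × 200%/9⌋ = $5,238; SL = ⌊$13,972/4⌋ = $3,493 → take DB $5,238. Book value $18,334.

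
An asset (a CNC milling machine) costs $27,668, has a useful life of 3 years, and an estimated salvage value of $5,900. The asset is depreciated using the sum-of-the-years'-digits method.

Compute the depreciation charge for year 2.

Depreciable base = $27,668 − $5,900 = $21,768.
Sum of the years' digits = 3+2+1 = 6.
Year 1: $21,768 × 3/6 = $10,884. Book value $16,784.
Year 2: $21,768 × 2/6 = $7,256. Book value $9,528.

$7,256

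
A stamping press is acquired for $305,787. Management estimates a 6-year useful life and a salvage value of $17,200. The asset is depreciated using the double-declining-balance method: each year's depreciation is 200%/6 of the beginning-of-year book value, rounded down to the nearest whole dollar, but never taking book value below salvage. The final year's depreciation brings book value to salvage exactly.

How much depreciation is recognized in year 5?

$20,134

Depreciable base = $305,787 − $17,200 = $288,587.
Year 1: ⌊$305,787 × 200%/6⌋ = $101,929. Book value $203,858.
Year 2: ⌊$203,858 × 200%/6⌋ = $67,952. Book value $135,906.
Year 3: ⌊$135,906 × 200%/6⌋ = $45,302. Book value $90,604.
Year 4: ⌊$90,604 × 200%/6⌋ = $30,201. Book value $60,403.
Year 5: ⌊$60,403 × 200%/6⌋ = $20,134. Book value $40,269.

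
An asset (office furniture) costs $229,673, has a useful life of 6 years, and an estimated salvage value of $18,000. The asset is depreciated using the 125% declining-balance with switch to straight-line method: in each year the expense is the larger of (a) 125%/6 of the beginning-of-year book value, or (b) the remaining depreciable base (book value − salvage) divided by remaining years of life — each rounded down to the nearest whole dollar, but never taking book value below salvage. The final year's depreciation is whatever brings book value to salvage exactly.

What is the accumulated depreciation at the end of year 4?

$148,700

Depreciable base = $229,673 − $18,000 = $211,673.
Year 1: DB = ⌊$229,673 × 125%/6⌋ = $47,848; SL = ⌊$211,673/6⌋ = $35,278 → take DB $47,848. Book value $181,825.
Year 2: DB = ⌊$181,825 × 125%/6⌋ = $37,880; SL = ⌊$163,825/5⌋ = $32,765 → take DB $37,880. Book value $143,945.
Year 3: DB = ⌊$143,945 × 125%/6⌋ = $29,988; SL = ⌊$125,945/4⌋ = $31,486 → take SL $31,486. Book value $112,459.
Year 4: DB = ⌊$112,459 × 125%/6⌋ = $23,428; SL = ⌊$94,459/3⌋ = $31,486 → take SL $31,486. Book value $80,973.
Accumulated through year 4 = $229,673 − $80,973 = $148,700.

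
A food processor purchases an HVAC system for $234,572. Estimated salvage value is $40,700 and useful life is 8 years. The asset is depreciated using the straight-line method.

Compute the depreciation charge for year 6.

Depreciable base = $234,572 − $40,700 = $193,872.
Annual expense = $193,872 / 8 = $24,234.

$24,234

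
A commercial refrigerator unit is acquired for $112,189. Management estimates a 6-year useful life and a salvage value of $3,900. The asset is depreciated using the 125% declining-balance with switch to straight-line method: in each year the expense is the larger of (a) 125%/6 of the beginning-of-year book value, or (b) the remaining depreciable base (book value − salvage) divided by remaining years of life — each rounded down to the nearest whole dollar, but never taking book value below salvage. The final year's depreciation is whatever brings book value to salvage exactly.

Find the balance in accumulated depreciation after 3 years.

Depreciable base = $112,189 − $3,900 = $108,289.
Year 1: DB = ⌊$112,189 × 125%/6⌋ = $23,372; SL = ⌊$108,289/6⌋ = $18,048 → take DB $23,372. Book value $88,817.
Year 2: DB = ⌊$88,817 × 125%/6⌋ = $18,503; SL = ⌊$84,917/5⌋ = $16,983 → take DB $18,503. Book value $70,314.
Year 3: DB = ⌊$70,314 × 125%/6⌋ = $14,648; SL = ⌊$66,414/4⌋ = $16,603 → take SL $16,603. Book value $53,711.
Accumulated through year 3 = $112,189 − $53,711 = $58,478.

$58,478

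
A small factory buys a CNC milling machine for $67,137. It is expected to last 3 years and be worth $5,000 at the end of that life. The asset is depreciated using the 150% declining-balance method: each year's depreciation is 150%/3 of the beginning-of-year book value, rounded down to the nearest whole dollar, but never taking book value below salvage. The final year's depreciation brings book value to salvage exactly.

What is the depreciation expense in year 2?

$16,784

Depreciable base = $67,137 − $5,000 = $62,137.
Year 1: ⌊$67,137 × 150%/3⌋ = $33,568. Book value $33,569.
Year 2: ⌊$33,569 × 150%/3⌋ = $16,784. Book value $16,785.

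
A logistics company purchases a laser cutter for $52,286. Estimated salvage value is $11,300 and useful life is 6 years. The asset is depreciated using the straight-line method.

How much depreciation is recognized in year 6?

Depreciable base = $52,286 − $11,300 = $40,986.
Annual expense = $40,986 / 6 = $6,831.

$6,831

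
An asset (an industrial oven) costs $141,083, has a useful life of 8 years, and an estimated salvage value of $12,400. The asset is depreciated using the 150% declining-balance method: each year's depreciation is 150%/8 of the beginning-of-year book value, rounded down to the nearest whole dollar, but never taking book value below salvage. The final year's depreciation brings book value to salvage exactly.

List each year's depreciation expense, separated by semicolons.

Depreciable base = $141,083 − $12,400 = $128,683.
Year 1: ⌊$141,083 × 150%/8⌋ = $26,453. Book value $114,630.
Year 2: ⌊$114,630 × 150%/8⌋ = $21,493. Book value $93,137.
Year 3: ⌊$93,137 × 150%/8⌋ = $17,463. Book value $75,674.
Year 4: ⌊$75,674 × 150%/8⌋ = $14,188. Book value $61,486.
Year 5: ⌊$61,486 × 150%/8⌋ = $11,528. Book value $49,958.
Year 6: ⌊$49,958 × 150%/8⌋ = $9,367. Book value $40,591.
Year 7: ⌊$40,591 × 150%/8⌋ = $7,610. Book value $32,981.
Year 8 (final): $32,981 − $12,400 = $20,581. Book value $12,400.

$26,453; $21,493; $17,463; $14,188; $11,528; $9,367; $7,610; $20,581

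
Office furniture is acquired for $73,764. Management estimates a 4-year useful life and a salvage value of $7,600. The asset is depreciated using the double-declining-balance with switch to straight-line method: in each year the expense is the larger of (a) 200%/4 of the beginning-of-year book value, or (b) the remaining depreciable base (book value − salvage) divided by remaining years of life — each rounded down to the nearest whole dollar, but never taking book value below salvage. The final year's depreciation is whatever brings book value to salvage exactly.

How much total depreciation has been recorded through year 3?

$64,543

Depreciable base = $73,764 − $7,600 = $66,164.
Year 1: DB = ⌊$73,764 × 200%/4⌋ = $36,882; SL = ⌊$66,164/4⌋ = $16,541 → take DB $36,882. Book value $36,882.
Year 2: DB = ⌊$36,882 × 200%/4⌋ = $18,441; SL = ⌊$29,282/3⌋ = $9,760 → take DB $18,441. Book value $18,441.
Year 3: DB = ⌊$18,441 × 200%/4⌋ = $9,220; SL = ⌊$10,841/2⌋ = $5,420 → take DB $9,220. Book value $9,221.
Accumulated through year 3 = $73,764 − $9,221 = $64,543.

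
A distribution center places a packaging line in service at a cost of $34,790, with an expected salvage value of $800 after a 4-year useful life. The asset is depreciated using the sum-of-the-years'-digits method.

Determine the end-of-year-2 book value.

$10,997

Depreciable base = $34,790 − $800 = $33,990.
Sum of the years' digits = 4+3+2+1 = 10.
Year 1: $33,990 × 4/10 = $13,596. Book value $21,194.
Year 2: $33,990 × 3/10 = $10,197. Book value $10,997.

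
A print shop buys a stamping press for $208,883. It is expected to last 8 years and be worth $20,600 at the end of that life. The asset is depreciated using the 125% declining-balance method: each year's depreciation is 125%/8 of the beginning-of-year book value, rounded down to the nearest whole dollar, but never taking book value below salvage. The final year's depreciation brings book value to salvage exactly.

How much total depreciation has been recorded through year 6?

Depreciable base = $208,883 − $20,600 = $188,283.
Year 1: ⌊$208,883 × 125%/8⌋ = $32,637. Book value $176,246.
Year 2: ⌊$176,246 × 125%/8⌋ = $27,538. Book value $148,708.
Year 3: ⌊$148,708 × 125%/8⌋ = $23,235. Book value $125,473.
Year 4: ⌊$125,473 × 125%/8⌋ = $19,605. Book value $105,868.
Year 5: ⌊$105,868 × 125%/8⌋ = $16,541. Book value $89,327.
Year 6: ⌊$89,327 × 125%/8⌋ = $13,957. Book value $75,370.
Accumulated through year 6 = $208,883 − $75,370 = $133,513.

$133,513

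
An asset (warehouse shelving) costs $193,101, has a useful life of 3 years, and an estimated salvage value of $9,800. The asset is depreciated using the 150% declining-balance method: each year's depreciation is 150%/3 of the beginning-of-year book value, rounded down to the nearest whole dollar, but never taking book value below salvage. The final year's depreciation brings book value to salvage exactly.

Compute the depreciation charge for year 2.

Depreciable base = $193,101 − $9,800 = $183,301.
Year 1: ⌊$193,101 × 150%/3⌋ = $96,550. Book value $96,551.
Year 2: ⌊$96,551 × 150%/3⌋ = $48,275. Book value $48,276.

$48,275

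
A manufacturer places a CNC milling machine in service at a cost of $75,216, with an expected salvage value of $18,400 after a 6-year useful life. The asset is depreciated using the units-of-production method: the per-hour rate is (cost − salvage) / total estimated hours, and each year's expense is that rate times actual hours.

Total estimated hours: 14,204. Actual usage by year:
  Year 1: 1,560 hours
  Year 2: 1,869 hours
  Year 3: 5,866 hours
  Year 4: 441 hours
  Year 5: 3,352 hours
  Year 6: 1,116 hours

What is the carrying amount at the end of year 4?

Depreciable base = $75,216 − $18,400 = $56,816.
Rate = $56,816 / 14,204 hours = $4 per hour.
Year 1: 1,560 × $4 = $6,240. Book value $68,976.
Year 2: 1,869 × $4 = $7,476. Book value $61,500.
Year 3: 5,866 × $4 = $23,464. Book value $38,036.
Year 4: 441 × $4 = $1,764. Book value $36,272.

$36,272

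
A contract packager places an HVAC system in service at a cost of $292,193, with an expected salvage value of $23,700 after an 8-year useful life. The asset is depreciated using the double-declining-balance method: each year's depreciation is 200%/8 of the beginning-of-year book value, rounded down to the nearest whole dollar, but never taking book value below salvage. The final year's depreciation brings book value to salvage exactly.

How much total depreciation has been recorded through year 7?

$253,189

Depreciable base = $292,193 − $23,700 = $268,493.
Year 1: ⌊$292,193 × 200%/8⌋ = $73,048. Book value $219,145.
Year 2: ⌊$219,145 × 200%/8⌋ = $54,786. Book value $164,359.
Year 3: ⌊$164,359 × 200%/8⌋ = $41,089. Book value $123,270.
Year 4: ⌊$123,270 × 200%/8⌋ = $30,817. Book value $92,453.
Year 5: ⌊$92,453 × 200%/8⌋ = $23,113. Book value $69,340.
Year 6: ⌊$69,340 × 200%/8⌋ = $17,335. Book value $52,005.
Year 7: ⌊$52,005 × 200%/8⌋ = $13,001. Book value $39,004.
Accumulated through year 7 = $292,193 − $39,004 = $253,189.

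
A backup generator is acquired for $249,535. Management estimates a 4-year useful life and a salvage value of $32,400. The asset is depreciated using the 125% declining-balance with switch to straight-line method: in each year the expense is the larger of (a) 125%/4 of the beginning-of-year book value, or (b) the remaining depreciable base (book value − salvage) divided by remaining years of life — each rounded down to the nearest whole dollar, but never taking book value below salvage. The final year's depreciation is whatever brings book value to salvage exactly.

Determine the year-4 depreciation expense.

$42,773

Depreciable base = $249,535 − $32,400 = $217,135.
Year 1: DB = ⌊$249,535 × 125%/4⌋ = $77,979; SL = ⌊$217,135/4⌋ = $54,283 → take DB $77,979. Book value $171,556.
Year 2: DB = ⌊$171,556 × 125%/4⌋ = $53,611; SL = ⌊$139,156/3⌋ = $46,385 → take DB $53,611. Book value $117,945.
Year 3: DB = ⌊$117,945 × 125%/4⌋ = $36,857; SL = ⌊$85,545/2⌋ = $42,772 → take SL $42,772. Book value $75,173.
Year 4 (final): $75,173 − $32,400 = $42,773. Book value $32,400.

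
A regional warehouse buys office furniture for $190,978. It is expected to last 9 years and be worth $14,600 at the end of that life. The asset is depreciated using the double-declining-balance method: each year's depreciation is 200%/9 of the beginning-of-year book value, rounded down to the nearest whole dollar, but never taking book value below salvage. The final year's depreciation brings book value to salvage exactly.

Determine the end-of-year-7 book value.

$32,885

Depreciable base = $190,978 − $14,600 = $176,378.
Year 1: ⌊$190,978 × 200%/9⌋ = $42,439. Book value $148,539.
Year 2: ⌊$148,539 × 200%/9⌋ = $33,008. Book value $115,531.
Year 3: ⌊$115,531 × 200%/9⌋ = $25,673. Book value $89,858.
Year 4: ⌊$89,858 × 200%/9⌋ = $19,968. Book value $69,890.
Year 5: ⌊$69,890 × 200%/9⌋ = $15,531. Book value $54,359.
Year 6: ⌊$54,359 × 200%/9⌋ = $12,079. Book value $42,280.
Year 7: ⌊$42,280 × 200%/9⌋ = $9,395. Book value $32,885.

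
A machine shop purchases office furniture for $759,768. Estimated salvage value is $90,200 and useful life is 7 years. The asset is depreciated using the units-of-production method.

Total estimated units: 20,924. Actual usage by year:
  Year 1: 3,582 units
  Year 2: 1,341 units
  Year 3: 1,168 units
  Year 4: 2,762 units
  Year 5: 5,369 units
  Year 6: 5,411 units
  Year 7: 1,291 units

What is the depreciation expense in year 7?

$41,312

Depreciable base = $759,768 − $90,200 = $669,568.
Rate = $669,568 / 20,924 units = $32 per unit.
Year 1: 3,582 × $32 = $114,624. Book value $645,144.
Year 2: 1,341 × $32 = $42,912. Book value $602,232.
Year 3: 1,168 × $32 = $37,376. Book value $564,856.
Year 4: 2,762 × $32 = $88,384. Book value $476,472.
Year 5: 5,369 × $32 = $171,808. Book value $304,664.
Year 6: 5,411 × $32 = $173,152. Book value $131,512.
Year 7: 1,291 × $32 = $41,312. Book value $90,200.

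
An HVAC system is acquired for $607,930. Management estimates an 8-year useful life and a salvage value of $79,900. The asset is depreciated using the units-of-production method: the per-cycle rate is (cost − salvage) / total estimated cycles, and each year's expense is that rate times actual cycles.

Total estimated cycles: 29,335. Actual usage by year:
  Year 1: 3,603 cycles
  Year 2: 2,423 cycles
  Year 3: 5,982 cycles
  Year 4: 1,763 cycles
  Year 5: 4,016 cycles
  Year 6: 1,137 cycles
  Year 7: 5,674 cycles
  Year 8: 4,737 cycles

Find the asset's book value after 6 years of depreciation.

Depreciable base = $607,930 − $79,900 = $528,030.
Rate = $528,030 / 29,335 cycles = $18 per cycle.
Year 1: 3,603 × $18 = $64,854. Book value $543,076.
Year 2: 2,423 × $18 = $43,614. Book value $499,462.
Year 3: 5,982 × $18 = $107,676. Book value $391,786.
Year 4: 1,763 × $18 = $31,734. Book value $360,052.
Year 5: 4,016 × $18 = $72,288. Book value $287,764.
Year 6: 1,137 × $18 = $20,466. Book value $267,298.

$267,298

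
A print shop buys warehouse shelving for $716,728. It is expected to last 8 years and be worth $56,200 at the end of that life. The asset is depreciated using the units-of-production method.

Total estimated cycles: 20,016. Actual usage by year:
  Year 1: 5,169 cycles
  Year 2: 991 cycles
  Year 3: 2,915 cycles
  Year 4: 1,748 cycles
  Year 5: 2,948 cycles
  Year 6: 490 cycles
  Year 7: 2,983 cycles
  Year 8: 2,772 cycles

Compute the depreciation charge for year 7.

$98,439

Depreciable base = $716,728 − $56,200 = $660,528.
Rate = $660,528 / 20,016 cycles = $33 per cycle.
Year 1: 5,169 × $33 = $170,577. Book value $546,151.
Year 2: 991 × $33 = $32,703. Book value $513,448.
Year 3: 2,915 × $33 = $96,195. Book value $417,253.
Year 4: 1,748 × $33 = $57,684. Book value $359,569.
Year 5: 2,948 × $33 = $97,284. Book value $262,285.
Year 6: 490 × $33 = $16,170. Book value $246,115.
Year 7: 2,983 × $33 = $98,439. Book value $147,676.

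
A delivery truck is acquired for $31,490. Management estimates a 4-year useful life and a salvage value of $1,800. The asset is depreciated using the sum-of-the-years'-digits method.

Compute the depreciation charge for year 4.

Depreciable base = $31,490 − $1,800 = $29,690.
Sum of the years' digits = 4+3+2+1 = 10.
Year 1: $29,690 × 4/10 = $11,876. Book value $19,614.
Year 2: $29,690 × 3/10 = $8,907. Book value $10,707.
Year 3: $29,690 × 2/10 = $5,938. Book value $4,769.
Year 4: $29,690 × 1/10 = $2,969. Book value $1,800.

$2,969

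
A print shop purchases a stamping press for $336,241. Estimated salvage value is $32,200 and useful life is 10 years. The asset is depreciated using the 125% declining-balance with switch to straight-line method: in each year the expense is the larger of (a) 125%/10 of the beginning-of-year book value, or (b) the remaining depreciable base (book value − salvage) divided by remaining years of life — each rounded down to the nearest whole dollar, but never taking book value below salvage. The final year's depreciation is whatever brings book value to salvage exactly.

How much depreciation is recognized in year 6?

Depreciable base = $336,241 − $32,200 = $304,041.
Year 1: DB = ⌊$336,241 × 125%/10⌋ = $42,030; SL = ⌊$304,041/10⌋ = $30,404 → take DB $42,030. Book value $294,211.
Year 2: DB = ⌊$294,211 × 125%/10⌋ = $36,776; SL = ⌊$262,011/9⌋ = $29,112 → take DB $36,776. Book value $257,435.
Year 3: DB = ⌊$257,435 × 125%/10⌋ = $32,179; SL = ⌊$225,235/8⌋ = $28,154 → take DB $32,179. Book value $225,256.
Year 4: DB = ⌊$225,256 × 125%/10⌋ = $28,157; SL = ⌊$193,056/7⌋ = $27,579 → take DB $28,157. Book value $197,099.
Year 5: DB = ⌊$197,099 × 125%/10⌋ = $24,637; SL = ⌊$164,899/6⌋ = $27,483 → take SL $27,483. Book value $169,616.
Year 6: DB = ⌊$169,616 × 125%/10⌋ = $21,202; SL = ⌊$137,416/5⌋ = $27,483 → take SL $27,483. Book value $142,133.

$27,483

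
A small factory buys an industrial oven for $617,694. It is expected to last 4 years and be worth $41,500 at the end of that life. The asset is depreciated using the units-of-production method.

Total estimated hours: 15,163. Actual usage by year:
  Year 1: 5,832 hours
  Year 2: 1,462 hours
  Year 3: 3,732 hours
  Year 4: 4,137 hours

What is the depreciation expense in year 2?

Depreciable base = $617,694 − $41,500 = $576,194.
Rate = $576,194 / 15,163 hours = $38 per hour.
Year 1: 5,832 × $38 = $221,616. Book value $396,078.
Year 2: 1,462 × $38 = $55,556. Book value $340,522.

$55,556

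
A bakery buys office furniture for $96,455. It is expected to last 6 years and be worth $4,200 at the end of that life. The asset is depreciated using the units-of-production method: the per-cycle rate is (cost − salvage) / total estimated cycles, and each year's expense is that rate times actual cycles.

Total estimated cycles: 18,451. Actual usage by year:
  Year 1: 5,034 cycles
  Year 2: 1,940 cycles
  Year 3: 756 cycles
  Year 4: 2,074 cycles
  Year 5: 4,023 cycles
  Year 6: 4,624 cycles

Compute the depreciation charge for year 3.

$3,780

Depreciable base = $96,455 − $4,200 = $92,255.
Rate = $92,255 / 18,451 cycles = $5 per cycle.
Year 1: 5,034 × $5 = $25,170. Book value $71,285.
Year 2: 1,940 × $5 = $9,700. Book value $61,585.
Year 3: 756 × $5 = $3,780. Book value $57,805.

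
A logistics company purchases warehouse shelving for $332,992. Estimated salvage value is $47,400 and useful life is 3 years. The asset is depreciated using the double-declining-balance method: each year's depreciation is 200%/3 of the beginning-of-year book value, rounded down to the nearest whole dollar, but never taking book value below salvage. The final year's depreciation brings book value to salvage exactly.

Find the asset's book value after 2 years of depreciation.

Depreciable base = $332,992 − $47,400 = $285,592.
Year 1: ⌊$332,992 × 200%/3⌋ = $221,994. Book value $110,998.
Year 2: ⌊$110,998 × 200%/3⌋ = $73,998, capped at $63,598. Book value $47,400.

$47,400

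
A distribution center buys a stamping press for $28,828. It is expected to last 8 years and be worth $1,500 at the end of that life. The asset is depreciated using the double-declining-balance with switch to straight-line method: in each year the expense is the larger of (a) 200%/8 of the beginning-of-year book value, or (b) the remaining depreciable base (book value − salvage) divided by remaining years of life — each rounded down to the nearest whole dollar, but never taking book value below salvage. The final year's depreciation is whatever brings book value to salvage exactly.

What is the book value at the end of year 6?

Depreciable base = $28,828 − $1,500 = $27,328.
Year 1: DB = ⌊$28,828 × 200%/8⌋ = $7,207; SL = ⌊$27,328/8⌋ = $3,416 → take DB $7,207. Book value $21,621.
Year 2: DB = ⌊$21,621 × 200%/8⌋ = $5,405; SL = ⌊$20,121/7⌋ = $2,874 → take DB $5,405. Book value $16,216.
Year 3: DB = ⌊$16,216 × 200%/8⌋ = $4,054; SL = ⌊$14,716/6⌋ = $2,452 → take DB $4,054. Book value $12,162.
Year 4: DB = ⌊$12,162 × 200%/8⌋ = $3,040; SL = ⌊$10,662/5⌋ = $2,132 → take DB $3,040. Book value $9,122.
Year 5: DB = ⌊$9,122 × 200%/8⌋ = $2,280; SL = ⌊$7,622/4⌋ = $1,905 → take DB $2,280. Book value $6,842.
Year 6: DB = ⌊$6,842 × 200%/8⌋ = $1,710; SL = ⌊$5,342/3⌋ = $1,780 → take SL $1,780. Book value $5,062.

$5,062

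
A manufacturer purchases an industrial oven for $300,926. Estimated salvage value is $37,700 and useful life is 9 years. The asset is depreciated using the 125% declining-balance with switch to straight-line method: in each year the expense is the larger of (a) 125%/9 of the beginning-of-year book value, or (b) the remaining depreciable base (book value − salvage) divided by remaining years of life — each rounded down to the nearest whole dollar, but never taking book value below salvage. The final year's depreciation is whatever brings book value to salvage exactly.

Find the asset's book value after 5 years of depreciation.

Depreciable base = $300,926 − $37,700 = $263,226.
Year 1: DB = ⌊$300,926 × 125%/9⌋ = $41,795; SL = ⌊$263,226/9⌋ = $29,247 → take DB $41,795. Book value $259,131.
Year 2: DB = ⌊$259,131 × 125%/9⌋ = $35,990; SL = ⌊$221,431/8⌋ = $27,678 → take DB $35,990. Book value $223,141.
Year 3: DB = ⌊$223,141 × 125%/9⌋ = $30,991; SL = ⌊$185,441/7⌋ = $26,491 → take DB $30,991. Book value $192,150.
Year 4: DB = ⌊$192,150 × 125%/9⌋ = $26,687; SL = ⌊$154,450/6⌋ = $25,741 → take DB $26,687. Book value $165,463.
Year 5: DB = ⌊$165,463 × 125%/9⌋ = $22,980; SL = ⌊$127,763/5⌋ = $25,552 → take SL $25,552. Book value $139,911.

$139,911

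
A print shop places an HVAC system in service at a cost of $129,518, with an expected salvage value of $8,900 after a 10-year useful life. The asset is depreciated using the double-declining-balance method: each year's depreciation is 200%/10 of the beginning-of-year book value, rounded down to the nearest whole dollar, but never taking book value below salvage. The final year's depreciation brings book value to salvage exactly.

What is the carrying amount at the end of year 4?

$53,052

Depreciable base = $129,518 − $8,900 = $120,618.
Year 1: ⌊$129,518 × 200%/10⌋ = $25,903. Book value $103,615.
Year 2: ⌊$103,615 × 200%/10⌋ = $20,723. Book value $82,892.
Year 3: ⌊$82,892 × 200%/10⌋ = $16,578. Book value $66,314.
Year 4: ⌊$66,314 × 200%/10⌋ = $13,262. Book value $53,052.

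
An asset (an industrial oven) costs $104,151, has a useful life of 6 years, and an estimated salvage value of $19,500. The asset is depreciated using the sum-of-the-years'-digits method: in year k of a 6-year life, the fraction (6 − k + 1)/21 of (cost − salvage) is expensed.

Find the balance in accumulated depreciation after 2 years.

$44,341

Depreciable base = $104,151 − $19,500 = $84,651.
Sum of the years' digits = 6+5+4+3+2+1 = 21.
Year 1: $84,651 × 6/21 = $24,186. Book value $79,965.
Year 2: $84,651 × 5/21 = $20,155. Book value $59,810.
Accumulated through year 2 = $104,151 − $59,810 = $44,341.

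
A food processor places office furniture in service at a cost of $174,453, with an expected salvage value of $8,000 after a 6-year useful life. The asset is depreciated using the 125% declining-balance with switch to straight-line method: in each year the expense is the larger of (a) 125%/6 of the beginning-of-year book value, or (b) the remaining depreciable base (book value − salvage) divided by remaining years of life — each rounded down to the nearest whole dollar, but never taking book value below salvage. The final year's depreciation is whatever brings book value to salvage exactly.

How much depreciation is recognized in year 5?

$25,334

Depreciable base = $174,453 − $8,000 = $166,453.
Year 1: DB = ⌊$174,453 × 125%/6⌋ = $36,344; SL = ⌊$166,453/6⌋ = $27,742 → take DB $36,344. Book value $138,109.
Year 2: DB = ⌊$138,109 × 125%/6⌋ = $28,772; SL = ⌊$130,109/5⌋ = $26,021 → take DB $28,772. Book value $109,337.
Year 3: DB = ⌊$109,337 × 125%/6⌋ = $22,778; SL = ⌊$101,337/4⌋ = $25,334 → take SL $25,334. Book value $84,003.
Year 4: DB = ⌊$84,003 × 125%/6⌋ = $17,500; SL = ⌊$76,003/3⌋ = $25,334 → take SL $25,334. Book value $58,669.
Year 5: DB = ⌊$58,669 × 125%/6⌋ = $12,222; SL = ⌊$50,669/2⌋ = $25,334 → take SL $25,334. Book value $33,335.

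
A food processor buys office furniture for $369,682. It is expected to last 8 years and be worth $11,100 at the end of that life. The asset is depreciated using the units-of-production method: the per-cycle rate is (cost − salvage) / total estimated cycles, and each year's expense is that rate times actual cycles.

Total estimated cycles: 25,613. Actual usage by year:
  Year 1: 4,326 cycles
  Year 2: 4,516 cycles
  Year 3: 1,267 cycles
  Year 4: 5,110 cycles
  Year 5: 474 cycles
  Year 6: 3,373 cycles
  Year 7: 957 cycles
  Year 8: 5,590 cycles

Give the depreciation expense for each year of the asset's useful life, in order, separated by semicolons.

Depreciable base = $369,682 − $11,100 = $358,582.
Rate = $358,582 / 25,613 cycles = $14 per cycle.
Year 1: 4,326 × $14 = $60,564. Book value $309,118.
Year 2: 4,516 × $14 = $63,224. Book value $245,894.
Year 3: 1,267 × $14 = $17,738. Book value $228,156.
Year 4: 5,110 × $14 = $71,540. Book value $156,616.
Year 5: 474 × $14 = $6,636. Book value $149,980.
Year 6: 3,373 × $14 = $47,222. Book value $102,758.
Year 7: 957 × $14 = $13,398. Book value $89,360.
Year 8: 5,590 × $14 = $78,260. Book value $11,100.

$60,564; $63,224; $17,738; $71,540; $6,636; $47,222; $13,398; $78,260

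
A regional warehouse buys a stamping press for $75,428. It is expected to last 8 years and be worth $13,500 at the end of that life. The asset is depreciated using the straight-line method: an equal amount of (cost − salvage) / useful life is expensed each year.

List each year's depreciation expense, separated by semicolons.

Depreciable base = $75,428 − $13,500 = $61,928.
Annual expense = $61,928 / 8 = $7,741.
End of year 1: book value $67,687.
End of year 2: book value $59,946.
End of year 3: book value $52,205.
End of year 4: book value $44,464.
End of year 5: book value $36,723.
End of year 6: book value $28,982.
End of year 7: book value $21,241.
End of year 8: book value $13,500.

$7,741; $7,741; $7,741; $7,741; $7,741; $7,741; $7,741; $7,741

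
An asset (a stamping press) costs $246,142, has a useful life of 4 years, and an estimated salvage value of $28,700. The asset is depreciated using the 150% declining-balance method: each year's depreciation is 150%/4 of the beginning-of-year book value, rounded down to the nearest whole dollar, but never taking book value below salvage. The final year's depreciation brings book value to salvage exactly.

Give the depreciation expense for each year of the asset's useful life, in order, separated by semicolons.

Depreciable base = $246,142 − $28,700 = $217,442.
Year 1: ⌊$246,142 × 150%/4⌋ = $92,303. Book value $153,839.
Year 2: ⌊$153,839 × 150%/4⌋ = $57,689. Book value $96,150.
Year 3: ⌊$96,150 × 150%/4⌋ = $36,056. Book value $60,094.
Year 4 (final): $60,094 − $28,700 = $31,394. Book value $28,700.

$92,303; $57,689; $36,056; $31,394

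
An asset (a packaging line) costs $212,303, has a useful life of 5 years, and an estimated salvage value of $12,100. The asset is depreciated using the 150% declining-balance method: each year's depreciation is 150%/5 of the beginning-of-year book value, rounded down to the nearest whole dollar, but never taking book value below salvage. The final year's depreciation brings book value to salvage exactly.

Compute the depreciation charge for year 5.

Depreciable base = $212,303 − $12,100 = $200,203.
Year 1: ⌊$212,303 × 150%/5⌋ = $63,690. Book value $148,613.
Year 2: ⌊$148,613 × 150%/5⌋ = $44,583. Book value $104,030.
Year 3: ⌊$104,030 × 150%/5⌋ = $31,209. Book value $72,821.
Year 4: ⌊$72,821 × 150%/5⌋ = $21,846. Book value $50,975.
Year 5 (final): $50,975 − $12,100 = $38,875. Book value $12,100.

$38,875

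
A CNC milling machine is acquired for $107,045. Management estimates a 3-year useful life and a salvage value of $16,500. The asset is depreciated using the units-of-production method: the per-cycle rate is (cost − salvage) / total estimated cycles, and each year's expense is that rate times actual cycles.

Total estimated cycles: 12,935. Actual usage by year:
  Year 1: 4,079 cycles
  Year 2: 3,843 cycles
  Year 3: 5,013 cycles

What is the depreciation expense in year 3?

$35,091

Depreciable base = $107,045 − $16,500 = $90,545.
Rate = $90,545 / 12,935 cycles = $7 per cycle.
Year 1: 4,079 × $7 = $28,553. Book value $78,492.
Year 2: 3,843 × $7 = $26,901. Book value $51,591.
Year 3: 5,013 × $7 = $35,091. Book value $16,500.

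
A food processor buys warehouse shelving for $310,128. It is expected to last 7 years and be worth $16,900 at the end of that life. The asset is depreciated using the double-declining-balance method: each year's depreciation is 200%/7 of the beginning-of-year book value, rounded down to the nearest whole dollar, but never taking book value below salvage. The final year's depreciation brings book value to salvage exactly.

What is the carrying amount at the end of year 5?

Depreciable base = $310,128 − $16,900 = $293,228.
Year 1: ⌊$310,128 × 200%/7⌋ = $88,608. Book value $221,520.
Year 2: ⌊$221,520 × 200%/7⌋ = $63,291. Book value $158,229.
Year 3: ⌊$158,229 × 200%/7⌋ = $45,208. Book value $113,021.
Year 4: ⌊$113,021 × 200%/7⌋ = $32,291. Book value $80,730.
Year 5: ⌊$80,730 × 200%/7⌋ = $23,065. Book value $57,665.

$57,665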